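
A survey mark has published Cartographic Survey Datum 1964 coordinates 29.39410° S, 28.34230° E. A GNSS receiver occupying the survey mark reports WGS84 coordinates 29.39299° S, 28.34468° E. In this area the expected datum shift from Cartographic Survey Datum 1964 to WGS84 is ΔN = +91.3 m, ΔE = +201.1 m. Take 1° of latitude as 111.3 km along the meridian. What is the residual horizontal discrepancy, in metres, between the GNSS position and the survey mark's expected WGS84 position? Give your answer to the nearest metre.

44 m

Observed coordinate differences: Δφ = +0.00111°, Δλ = +0.00238°.
Converting to metres (1° lat = 111300 m, cos φ = 0.871264): observed ΔN = 123.5 m, observed ΔE = 230.8 m.
Subtracting the expected shift leaves a residual of 123.5 − (91.3) = 32.2 m north and 230.8 − (201.1) = 29.7 m east.
Residual distance = √(32.2² + 29.7²) = 43.8 m.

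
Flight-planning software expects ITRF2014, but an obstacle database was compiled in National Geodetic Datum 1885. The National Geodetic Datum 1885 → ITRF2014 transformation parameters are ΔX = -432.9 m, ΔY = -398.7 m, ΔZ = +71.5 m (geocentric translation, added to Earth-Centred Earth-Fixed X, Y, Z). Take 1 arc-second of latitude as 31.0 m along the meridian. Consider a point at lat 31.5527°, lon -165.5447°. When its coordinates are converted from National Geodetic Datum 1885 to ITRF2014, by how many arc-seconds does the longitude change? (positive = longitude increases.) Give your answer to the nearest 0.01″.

sin φ = 0.523283, cos φ = 0.852159, sin λ = -0.249625, cos λ = -0.968343.
East component: ΔE = −sin λ·ΔX + cos λ·ΔY = −(-0.249625)(-432.9) + (-0.968343)(-398.7) = 278.02 m.
1° of latitude spans 3600 × 31.00 = 111600 m; at latitude φ, 1° of longitude spans that × cos φ = 95101.0 m, so Δλ = 278.02 / 95101.0 × 3600 = 10.524″.

Δλ = 10.52″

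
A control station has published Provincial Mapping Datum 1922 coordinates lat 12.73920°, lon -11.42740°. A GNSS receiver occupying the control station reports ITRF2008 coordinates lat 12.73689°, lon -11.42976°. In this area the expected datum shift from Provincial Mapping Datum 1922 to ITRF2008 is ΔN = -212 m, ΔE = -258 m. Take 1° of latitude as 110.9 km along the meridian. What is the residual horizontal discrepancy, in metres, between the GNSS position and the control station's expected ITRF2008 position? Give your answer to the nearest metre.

Observed coordinate differences: Δφ = -0.00231°, Δλ = -0.00236°.
Converting to metres (1° lat = 110900 m, cos φ = 0.975384): observed ΔN = -256.2 m, observed ΔE = -255.3 m.
Subtracting the expected shift leaves a residual of -256.2 − (-212) = -44.2 m north and -255.3 − (-258) = 2.7 m east.
Residual distance = √((-44.2)² + 2.7²) = 44.3 m.

44 m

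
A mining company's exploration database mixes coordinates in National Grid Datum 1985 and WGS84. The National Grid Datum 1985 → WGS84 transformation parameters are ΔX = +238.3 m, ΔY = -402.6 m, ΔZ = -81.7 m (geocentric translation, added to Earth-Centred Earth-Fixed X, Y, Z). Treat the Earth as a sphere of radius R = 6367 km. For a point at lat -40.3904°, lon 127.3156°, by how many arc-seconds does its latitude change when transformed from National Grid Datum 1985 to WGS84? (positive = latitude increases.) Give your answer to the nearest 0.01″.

Δφ = -11.77″

sin φ = -0.647992, cos φ = 0.761647, sin λ = 0.795308, cos λ = -0.606205.
North component: ΔN = −sin φ cos λ·ΔX − sin φ sin λ·ΔY + cos φ·ΔZ = −(-0.647992)(-0.606205)(238.3) − (-0.647992)(0.795308)(-402.6) + (0.761647)(-81.7) = -363.32 m.
1° of latitude spans πR/180 = 111125 m, so Δφ = -363.32 / 111125 × 3600 = -11.770″.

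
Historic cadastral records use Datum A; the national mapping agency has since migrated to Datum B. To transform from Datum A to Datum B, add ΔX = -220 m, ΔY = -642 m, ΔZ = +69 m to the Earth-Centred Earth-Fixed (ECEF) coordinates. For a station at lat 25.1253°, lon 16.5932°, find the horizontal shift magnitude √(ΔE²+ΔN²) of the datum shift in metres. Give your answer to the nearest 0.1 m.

598.3 m

At φ = 25.1253°, λ = 16.5932°: sin φ = 0.424599, cos φ = 0.905381, sin λ = 0.285575, cos λ = 0.958356.
ΔE = −sin λ·ΔX + cos λ·ΔY = −(0.285575)·(-220) + (0.958356)·(-642) = -552.44 m.
ΔN = −sin φ cos λ·ΔX − sin φ sin λ·ΔY + cos φ·ΔZ = −(0.424599)(0.958356)(-220) − (0.424599)(0.285575)(-642) + (0.905381)(69) = 229.84 m.
Horizontal magnitude = √(ΔE² + ΔN²) = √((-552.44)² + 229.84²) = 598.34 m.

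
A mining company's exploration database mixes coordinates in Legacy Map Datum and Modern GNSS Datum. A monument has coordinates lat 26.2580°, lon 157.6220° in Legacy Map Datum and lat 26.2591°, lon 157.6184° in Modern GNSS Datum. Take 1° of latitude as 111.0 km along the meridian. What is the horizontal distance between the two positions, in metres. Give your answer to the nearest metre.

379 m

Δφ = 26.2591° − 26.2580° = +0.0011°; Δλ = 157.6184° − 157.6220° = -0.0036°.
ΔN = Δφ × 111000 = 122.1 m; ΔE = Δλ × 111000 × cos(26.2580°) = -0.0036 × 111000 × 0.896811 = -358.4 m.
Distance = √(ΔE² + ΔN²) = √((-358.4)² + 122.1²) = 378.6 m.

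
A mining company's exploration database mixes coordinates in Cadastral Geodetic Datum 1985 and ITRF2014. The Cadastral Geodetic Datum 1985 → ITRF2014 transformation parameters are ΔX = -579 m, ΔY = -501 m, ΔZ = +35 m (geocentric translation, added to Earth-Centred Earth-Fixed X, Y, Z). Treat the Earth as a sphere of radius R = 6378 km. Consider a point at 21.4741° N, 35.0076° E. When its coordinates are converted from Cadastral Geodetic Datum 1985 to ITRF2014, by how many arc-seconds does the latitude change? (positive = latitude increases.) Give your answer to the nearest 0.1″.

sin φ = 0.366081, cos φ = 0.930583, sin λ = 0.573685, cos λ = 0.819076.
North component: ΔN = −sin φ cos λ·ΔX − sin φ sin λ·ΔY + cos φ·ΔZ = −(0.366081)(0.819076)(-579) − (0.366081)(0.573685)(-501) + (0.930583)(35) = 311.40 m.
1° of latitude spans πR/180 = 111317 m, so Δφ = 311.40 / 111317 × 3600 = 10.071″.

Δφ = 10.1″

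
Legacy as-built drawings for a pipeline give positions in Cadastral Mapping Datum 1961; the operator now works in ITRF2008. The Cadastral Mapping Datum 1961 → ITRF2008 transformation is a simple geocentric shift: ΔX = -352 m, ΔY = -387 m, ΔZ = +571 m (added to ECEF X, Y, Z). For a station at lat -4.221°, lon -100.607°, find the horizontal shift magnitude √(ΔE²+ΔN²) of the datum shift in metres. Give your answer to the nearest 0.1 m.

At φ = -4.221°, λ = -100.607°: sin φ = -0.073604, cos φ = 0.997288, sin λ = -0.982913, cos λ = -0.184071.
ΔE = −sin λ·ΔX + cos λ·ΔY = −(-0.982913)·(-352) + (-0.184071)·(-387) = -274.75 m.
ΔN = −sin φ cos λ·ΔX − sin φ sin λ·ΔY + cos φ·ΔZ = −(-0.073604)(-0.184071)(-352) − (-0.073604)(-0.982913)(-387) + (0.997288)(571) = 602.22 m.
Horizontal magnitude = √(ΔE² + ΔN²) = √((-274.75)² + 602.22²) = 661.93 m.

661.9 m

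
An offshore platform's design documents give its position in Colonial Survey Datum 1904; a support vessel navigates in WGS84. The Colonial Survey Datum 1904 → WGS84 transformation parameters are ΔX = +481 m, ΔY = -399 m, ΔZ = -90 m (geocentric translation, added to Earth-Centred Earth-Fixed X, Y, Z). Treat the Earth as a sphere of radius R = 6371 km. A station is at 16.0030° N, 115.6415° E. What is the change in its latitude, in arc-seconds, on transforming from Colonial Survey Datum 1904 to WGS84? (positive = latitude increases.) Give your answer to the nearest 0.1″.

sin φ = 0.275688, cos φ = 0.961247, sin λ = 0.901519, cos λ = -0.432739.
North component: ΔN = −sin φ cos λ·ΔX − sin φ sin λ·ΔY + cos φ·ΔZ = −(0.275688)(-0.432739)(481) − (0.275688)(0.901519)(-399) + (0.961247)(-90) = 70.04 m.
1° of latitude spans πR/180 = 111195 m, so Δφ = 70.04 / 111195 × 3600 = 2.268″.

Δφ = 2.3″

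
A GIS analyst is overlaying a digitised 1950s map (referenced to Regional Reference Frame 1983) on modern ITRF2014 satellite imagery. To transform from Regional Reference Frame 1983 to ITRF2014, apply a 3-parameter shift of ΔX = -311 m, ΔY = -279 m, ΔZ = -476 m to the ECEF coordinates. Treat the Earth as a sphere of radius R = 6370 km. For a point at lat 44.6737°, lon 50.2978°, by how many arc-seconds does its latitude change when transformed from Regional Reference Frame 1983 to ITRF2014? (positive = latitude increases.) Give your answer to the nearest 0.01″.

Δφ = -1.55″

sin φ = 0.703068, cos φ = 0.711122, sin λ = 0.769375, cos λ = 0.638797.
North component: ΔN = −sin φ cos λ·ΔX − sin φ sin λ·ΔY + cos φ·ΔZ = −(0.703068)(0.638797)(-311) − (0.703068)(0.769375)(-279) + (0.711122)(-476) = -47.90 m.
1° of latitude spans πR/180 = 111177 m, so Δφ = -47.90 / 111177 × 3600 = -1.551″.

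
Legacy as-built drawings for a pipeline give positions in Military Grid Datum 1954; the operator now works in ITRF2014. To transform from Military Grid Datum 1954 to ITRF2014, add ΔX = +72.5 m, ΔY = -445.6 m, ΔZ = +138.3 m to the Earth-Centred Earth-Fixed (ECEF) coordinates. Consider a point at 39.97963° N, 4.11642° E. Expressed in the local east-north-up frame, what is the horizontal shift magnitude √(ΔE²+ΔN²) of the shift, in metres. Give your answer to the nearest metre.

457 m

At φ = 39.97963°, λ = 4.11642°: sin φ = 0.642515, cos φ = 0.766273, sin λ = 0.071783, cos λ = 0.997420.
ΔE = −sin λ·ΔX + cos λ·ΔY = −(0.071783)·(72.5) + (0.997420)·(-445.6) = -449.65 m.
ΔN = −sin φ cos λ·ΔX − sin φ sin λ·ΔY + cos φ·ΔZ = −(0.642515)(0.997420)(72.5) − (0.642515)(0.071783)(-445.6) + (0.766273)(138.3) = 80.07 m.
Horizontal magnitude = √(ΔE² + ΔN²) = √((-449.65)² + 80.07²) = 456.73 m.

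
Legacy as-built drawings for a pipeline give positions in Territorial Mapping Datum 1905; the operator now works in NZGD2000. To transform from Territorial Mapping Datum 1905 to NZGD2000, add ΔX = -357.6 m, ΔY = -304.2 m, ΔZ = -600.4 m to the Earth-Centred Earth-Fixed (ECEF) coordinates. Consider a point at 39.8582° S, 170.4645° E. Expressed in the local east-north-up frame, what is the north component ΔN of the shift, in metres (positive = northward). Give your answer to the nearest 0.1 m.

ΔN = -267.2 m

At φ = -39.8582°, λ = 170.4645°: sin φ = -0.640890, cos φ = 0.767633, sin λ = 0.165659, cos λ = -0.986183.
ΔN = −sin φ cos λ·ΔX − sin φ sin λ·ΔY + cos φ·ΔZ = −(-0.640890)(-0.986183)(-357.6) − (-0.640890)(0.165659)(-304.2) + (0.767633)(-600.4) = -267.17 m.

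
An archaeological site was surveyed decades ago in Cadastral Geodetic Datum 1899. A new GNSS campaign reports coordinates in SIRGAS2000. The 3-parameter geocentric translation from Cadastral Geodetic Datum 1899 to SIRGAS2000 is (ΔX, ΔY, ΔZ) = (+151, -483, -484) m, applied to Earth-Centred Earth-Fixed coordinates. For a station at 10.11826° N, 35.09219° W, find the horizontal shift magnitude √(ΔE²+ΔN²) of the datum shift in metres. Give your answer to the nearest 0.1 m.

627.9 m

The local east axis at (φ, λ) is (−sin λ, cos λ, 0), so ΔE = −sin(-35.09219°)·151 + cos(-35.09219°)·(-483) = -308.40 m.
The local north axis is (−sin φ cos λ, −sin φ sin λ, cos φ), giving ΔN = -21.706 − 48.782 − 476.472 = -546.96 m.
Horizontal magnitude = √(ΔE² + ΔN²) = √((-308.40)² + (-546.96)²) = 627.91 m.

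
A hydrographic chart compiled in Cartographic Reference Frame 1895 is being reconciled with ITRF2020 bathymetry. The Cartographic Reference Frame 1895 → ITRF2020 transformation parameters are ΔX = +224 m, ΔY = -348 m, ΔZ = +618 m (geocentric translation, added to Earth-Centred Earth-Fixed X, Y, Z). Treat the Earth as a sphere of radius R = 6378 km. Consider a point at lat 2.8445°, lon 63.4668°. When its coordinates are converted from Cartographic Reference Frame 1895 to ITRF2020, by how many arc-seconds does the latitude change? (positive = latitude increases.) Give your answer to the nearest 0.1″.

sin φ = 0.049625, cos φ = 0.998768, sin λ = 0.894676, cos λ = 0.446716.
North component: ΔN = −sin φ cos λ·ΔX − sin φ sin λ·ΔY + cos φ·ΔZ = −(0.049625)(0.446716)(224) − (0.049625)(0.894676)(-348) + (0.998768)(618) = 627.72 m.
1° of latitude spans πR/180 = 111317 m, so Δφ = 627.72 / 111317 × 3600 = 20.301″.

Δφ = 20.3″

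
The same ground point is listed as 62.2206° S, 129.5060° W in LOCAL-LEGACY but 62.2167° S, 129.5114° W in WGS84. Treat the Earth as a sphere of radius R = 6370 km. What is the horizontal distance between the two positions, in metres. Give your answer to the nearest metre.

Δφ = -62.2167° − -62.2206° = +0.0039°; Δλ = -129.5114° − -129.5060° = -0.0054°.
1° along a meridian = πR/180 = 111177 m.
ΔN = Δφ × 111177 = 433.6 m; ΔE = Δλ × 111177 × cos(-62.2206°) = -0.0054 × 111177 × 0.466069 = -279.8 m.
Distance = √(ΔE² + ΔN²) = √((-279.8)² + 433.6²) = 516.0 m.

516 m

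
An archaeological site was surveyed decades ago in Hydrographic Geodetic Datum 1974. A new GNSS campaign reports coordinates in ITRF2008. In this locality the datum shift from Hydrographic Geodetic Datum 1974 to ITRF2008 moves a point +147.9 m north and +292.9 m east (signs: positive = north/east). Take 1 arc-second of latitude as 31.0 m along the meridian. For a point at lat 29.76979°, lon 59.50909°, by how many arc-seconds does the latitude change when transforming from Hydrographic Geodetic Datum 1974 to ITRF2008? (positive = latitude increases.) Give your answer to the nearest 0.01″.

1″ of latitude = 31.00 m, so Δφ = 147.9 / 31.00 = 4.771″.

Δφ = 4.77″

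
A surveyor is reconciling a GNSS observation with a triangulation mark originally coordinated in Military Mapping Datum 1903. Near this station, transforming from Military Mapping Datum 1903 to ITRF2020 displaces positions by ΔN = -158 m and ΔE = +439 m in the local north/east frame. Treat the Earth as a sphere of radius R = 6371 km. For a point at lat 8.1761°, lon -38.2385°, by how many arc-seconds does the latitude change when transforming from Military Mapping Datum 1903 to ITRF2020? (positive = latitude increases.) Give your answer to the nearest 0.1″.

On a sphere of radius R, 1 rad of latitude = R, so Δφ = ΔN / R = -158.0 / 6371000 = -2.4800e-05 rad = -5.115″.

Δφ = -5.1″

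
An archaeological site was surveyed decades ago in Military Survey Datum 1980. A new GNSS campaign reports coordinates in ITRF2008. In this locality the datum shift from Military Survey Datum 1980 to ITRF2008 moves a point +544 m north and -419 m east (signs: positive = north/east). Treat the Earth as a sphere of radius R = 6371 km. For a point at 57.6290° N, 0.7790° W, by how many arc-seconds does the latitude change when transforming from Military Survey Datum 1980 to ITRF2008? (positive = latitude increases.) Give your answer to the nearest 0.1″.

On a sphere of radius R, 1 rad of latitude = R, so Δφ = ΔN / R = 544.0 / 6371000 = 8.5387e-05 rad = 17.612″.

Δφ = 17.6″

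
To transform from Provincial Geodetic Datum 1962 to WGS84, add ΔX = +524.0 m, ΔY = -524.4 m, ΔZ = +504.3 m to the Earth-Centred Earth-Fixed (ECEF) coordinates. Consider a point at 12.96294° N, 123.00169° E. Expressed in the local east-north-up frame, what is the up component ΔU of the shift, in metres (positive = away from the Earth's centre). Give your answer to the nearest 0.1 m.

ΔU = -593.6 m

At φ = 12.96294°, λ = 123.00169°: sin φ = 0.224321, cos φ = 0.974515, sin λ = 0.838655, cos λ = -0.544664.
ΔU = cos φ cos λ·ΔX + cos φ sin λ·ΔY + sin φ·ΔZ = (0.974515)(-0.544664)(524.0) + (0.974515)(0.838655)(-524.4) + (0.224321)(504.3) = -593.59 m.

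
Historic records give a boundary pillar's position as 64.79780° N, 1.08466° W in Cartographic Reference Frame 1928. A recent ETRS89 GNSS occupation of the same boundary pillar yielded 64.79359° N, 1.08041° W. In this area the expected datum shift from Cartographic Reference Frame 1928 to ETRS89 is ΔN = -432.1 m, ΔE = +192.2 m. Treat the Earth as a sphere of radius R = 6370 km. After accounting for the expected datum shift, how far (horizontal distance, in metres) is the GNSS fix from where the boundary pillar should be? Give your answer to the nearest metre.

Observed coordinate differences: Δφ = -0.00421°, Δλ = +0.00425°.
Converting to metres (1° lat = 111177 m, cos φ = 0.425814): observed ΔN = -468.1 m, observed ΔE = 201.2 m.
Subtracting the expected shift leaves a residual of -468.1 − (-432.1) = -36.0 m north and 201.2 − (192.2) = 9.0 m east.
Residual distance = √((-36.0)² + 9.0²) = 37.1 m.

37 m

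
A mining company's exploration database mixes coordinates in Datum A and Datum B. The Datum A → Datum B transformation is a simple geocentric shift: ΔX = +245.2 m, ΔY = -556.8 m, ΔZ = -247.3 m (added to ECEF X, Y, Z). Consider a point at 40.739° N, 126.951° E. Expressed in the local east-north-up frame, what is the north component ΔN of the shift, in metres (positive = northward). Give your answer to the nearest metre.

ΔN = 199 m

The local north axis is (−sin φ cos λ, −sin φ sin λ, cos φ), giving ΔN = 96.194 + 290.392 − 187.377 = 199.21 m.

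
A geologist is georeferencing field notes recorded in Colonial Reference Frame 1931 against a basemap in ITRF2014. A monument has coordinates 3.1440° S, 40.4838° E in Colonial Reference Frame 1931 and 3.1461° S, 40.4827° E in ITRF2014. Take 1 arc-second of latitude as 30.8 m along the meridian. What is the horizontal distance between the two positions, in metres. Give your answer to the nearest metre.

263 m

Δφ = -3.1461° − -3.1440° = -0.0021°; Δλ = 40.4827° − 40.4838° = -0.0011°.
1° of latitude = 3600 × 30.80 = 110880 m.
ΔN = Δφ × 110880 = -232.8 m; ΔE = Δλ × 110880 × cos(-3.1440°) = -0.0011 × 110880 × 0.998495 = -121.8 m.
Distance = √(ΔE² + ΔN²) = √((-121.8)² + (-232.8)²) = 262.8 m.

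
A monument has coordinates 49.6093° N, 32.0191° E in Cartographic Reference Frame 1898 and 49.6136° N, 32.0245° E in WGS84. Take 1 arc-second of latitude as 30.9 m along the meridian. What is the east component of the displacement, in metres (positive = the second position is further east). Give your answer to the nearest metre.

Δφ = 49.6136° − 49.6093° = +0.0043°; Δλ = 32.0245° − 32.0191° = +0.0054°.
1° of latitude = 3600 × 30.90 = 111240 m.
ΔN = Δφ × 111240 = 478.3 m; ΔE = Δλ × 111240 × cos(49.6093°) = +0.0054 × 111240 × 0.647996 = 389.2 m.

ΔE = 389 m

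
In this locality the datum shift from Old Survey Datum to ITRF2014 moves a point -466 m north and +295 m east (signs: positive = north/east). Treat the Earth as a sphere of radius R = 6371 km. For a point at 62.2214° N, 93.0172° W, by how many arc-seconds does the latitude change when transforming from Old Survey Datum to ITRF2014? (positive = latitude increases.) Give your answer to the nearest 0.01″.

Δφ = -15.09″

On a sphere of radius R, 1 rad of latitude = R, so Δφ = ΔN / R = -466.0 / 6371000 = -7.3144e-05 rad = -15.087″.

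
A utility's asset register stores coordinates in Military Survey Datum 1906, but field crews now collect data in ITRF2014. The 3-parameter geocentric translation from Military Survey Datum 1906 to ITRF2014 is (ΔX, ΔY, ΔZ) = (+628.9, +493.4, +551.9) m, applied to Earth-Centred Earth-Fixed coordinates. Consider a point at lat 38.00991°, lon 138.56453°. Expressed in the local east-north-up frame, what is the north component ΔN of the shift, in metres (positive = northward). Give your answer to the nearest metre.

At φ = 38.00991°, λ = 138.56453°: sin φ = 0.615798, cos φ = 0.787904, sin λ = 0.661776, cos λ = -0.749702.
ΔN = −sin φ cos λ·ΔX − sin φ sin λ·ΔY + cos φ·ΔZ = −(0.615798)(-0.749702)(628.9) − (0.615798)(0.661776)(493.4) + (0.787904)(551.9) = 524.11 m.

ΔN = 524 m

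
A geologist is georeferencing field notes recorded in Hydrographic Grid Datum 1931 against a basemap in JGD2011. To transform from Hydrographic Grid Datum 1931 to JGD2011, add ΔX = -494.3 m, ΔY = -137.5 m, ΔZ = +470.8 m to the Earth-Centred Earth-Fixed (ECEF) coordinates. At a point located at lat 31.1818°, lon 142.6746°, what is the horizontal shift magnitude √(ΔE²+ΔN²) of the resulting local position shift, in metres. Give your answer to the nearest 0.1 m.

At φ = 31.1818°, λ = 142.6746°: sin φ = 0.517755, cos φ = 0.855529, sin λ = 0.606341, cos λ = -0.795205.
ΔE = −sin λ·ΔX + cos λ·ΔY = −(0.606341)·(-494.3) + (-0.795205)·(-137.5) = 409.06 m.
ΔN = −sin φ cos λ·ΔX − sin φ sin λ·ΔY + cos φ·ΔZ = −(0.517755)(-0.795205)(-494.3) − (0.517755)(0.606341)(-137.5) + (0.855529)(470.8) = 242.44 m.
Horizontal magnitude = √(ΔE² + ΔN²) = √(409.06² + 242.44²) = 475.50 m.

475.5 m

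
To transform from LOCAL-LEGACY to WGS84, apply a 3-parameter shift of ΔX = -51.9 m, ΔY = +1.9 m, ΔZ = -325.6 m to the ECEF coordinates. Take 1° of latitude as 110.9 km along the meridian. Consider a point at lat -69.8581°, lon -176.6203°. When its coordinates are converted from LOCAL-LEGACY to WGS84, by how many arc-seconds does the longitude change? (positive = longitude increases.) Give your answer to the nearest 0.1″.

Δλ = -0.5″

sin φ = -0.938843, cos φ = 0.344346, sin λ = -0.058953, cos λ = -0.998261.
East component: ΔE = −sin λ·ΔX + cos λ·ΔY = −(-0.058953)(-51.9) + (-0.998261)(1.9) = -4.96 m.
1° of latitude spans 110900 m; at latitude φ, 1° of longitude spans that × cos φ = 38188.0 m, so Δλ = -4.96 / 38188.0 × 3600 = -0.467″.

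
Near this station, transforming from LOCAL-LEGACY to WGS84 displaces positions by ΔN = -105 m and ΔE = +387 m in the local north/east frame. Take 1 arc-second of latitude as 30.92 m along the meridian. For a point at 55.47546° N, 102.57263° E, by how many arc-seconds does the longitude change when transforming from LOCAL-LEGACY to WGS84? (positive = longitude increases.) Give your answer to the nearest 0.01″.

Δλ = 22.08″

At latitude 55.47546°, cos φ = 0.566759.
1″ of longitude at this latitude = 30.92 × cos φ = 17.5242 m, so Δλ = 387.0 / 17.5242 = 22.084″.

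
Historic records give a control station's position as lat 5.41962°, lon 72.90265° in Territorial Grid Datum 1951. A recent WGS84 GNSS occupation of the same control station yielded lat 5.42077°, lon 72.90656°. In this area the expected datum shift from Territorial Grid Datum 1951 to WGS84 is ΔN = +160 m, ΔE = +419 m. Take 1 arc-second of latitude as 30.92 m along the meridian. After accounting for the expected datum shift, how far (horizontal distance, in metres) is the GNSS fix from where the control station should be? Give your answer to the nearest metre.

Observed coordinate differences: Δφ = +0.00115°, Δλ = +0.00391°.
Converting to metres (1° lat = 111312 m, cos φ = 0.995530): observed ΔN = 128.0 m, observed ΔE = 433.3 m.
Subtracting the expected shift leaves a residual of 128.0 − (160) = -32.0 m north and 433.3 − (419) = 14.3 m east.
Residual distance = √((-32.0)² + 14.3²) = 35.0 m.

35 m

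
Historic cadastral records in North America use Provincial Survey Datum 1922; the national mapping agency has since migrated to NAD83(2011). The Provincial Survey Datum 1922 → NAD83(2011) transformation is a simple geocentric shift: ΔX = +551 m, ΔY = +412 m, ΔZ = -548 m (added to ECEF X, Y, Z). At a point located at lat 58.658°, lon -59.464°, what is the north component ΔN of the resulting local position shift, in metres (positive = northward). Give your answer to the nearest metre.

At φ = 58.658°, λ = -59.464°: sin φ = 0.854078, cos φ = 0.520145, sin λ = -0.861310, cos λ = 0.508080.
ΔN = −sin φ cos λ·ΔX − sin φ sin λ·ΔY + cos φ·ΔZ = −(0.854078)(0.508080)(551) − (0.854078)(-0.861310)(412) + (0.520145)(-548) = -221.06 m.

ΔN = -221 m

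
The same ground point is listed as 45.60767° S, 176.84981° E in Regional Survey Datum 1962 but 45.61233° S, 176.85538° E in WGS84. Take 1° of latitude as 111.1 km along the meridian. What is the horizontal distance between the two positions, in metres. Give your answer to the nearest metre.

675 m

Δφ = -45.61233° − -45.60767° = -0.00466°; Δλ = 176.85538° − 176.84981° = +0.00557°.
ΔN = Δφ × 111100 = -517.7 m; ΔE = Δλ × 111100 × cos(-45.60767°) = +0.00557 × 111100 × 0.699568 = 432.9 m.
Distance = √(ΔE² + ΔN²) = √(432.9² + (-517.7)²) = 674.9 m.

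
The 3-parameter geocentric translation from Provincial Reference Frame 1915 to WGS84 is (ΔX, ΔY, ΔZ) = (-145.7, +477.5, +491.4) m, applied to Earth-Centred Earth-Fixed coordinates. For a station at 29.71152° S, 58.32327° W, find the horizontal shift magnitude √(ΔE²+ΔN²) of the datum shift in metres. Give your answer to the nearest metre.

At φ = -29.71152°, λ = -58.32327°: sin φ = -0.495633, cos φ = 0.868532, sin λ = -0.851024, cos λ = 0.525126.
ΔE = −sin λ·ΔX + cos λ·ΔY = −(-0.851024)·(-145.7) + (0.525126)·(477.5) = 126.75 m.
ΔN = −sin φ cos λ·ΔX − sin φ sin λ·ΔY + cos φ·ΔZ = −(-0.495633)(0.525126)(-145.7) − (-0.495633)(-0.851024)(477.5) + (0.868532)(491.4) = 187.47 m.
Horizontal magnitude = √(ΔE² + ΔN²) = √(126.75² + 187.47²) = 226.30 m.

226 m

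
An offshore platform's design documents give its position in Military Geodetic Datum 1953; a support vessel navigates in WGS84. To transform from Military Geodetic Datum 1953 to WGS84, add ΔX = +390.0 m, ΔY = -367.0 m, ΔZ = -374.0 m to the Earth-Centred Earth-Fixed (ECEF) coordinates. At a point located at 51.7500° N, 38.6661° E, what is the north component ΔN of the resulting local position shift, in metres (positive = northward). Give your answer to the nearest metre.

ΔN = -291 m

At φ = 51.7500°, λ = 38.6661°: sin φ = 0.785317, cos φ = 0.619094, sin λ = 0.624781, cos λ = 0.780800.
ΔN = −sin φ cos λ·ΔX − sin φ sin λ·ΔY + cos φ·ΔZ = −(0.785317)(0.780800)(390.0) − (0.785317)(0.624781)(-367.0) + (0.619094)(-374.0) = -290.61 m.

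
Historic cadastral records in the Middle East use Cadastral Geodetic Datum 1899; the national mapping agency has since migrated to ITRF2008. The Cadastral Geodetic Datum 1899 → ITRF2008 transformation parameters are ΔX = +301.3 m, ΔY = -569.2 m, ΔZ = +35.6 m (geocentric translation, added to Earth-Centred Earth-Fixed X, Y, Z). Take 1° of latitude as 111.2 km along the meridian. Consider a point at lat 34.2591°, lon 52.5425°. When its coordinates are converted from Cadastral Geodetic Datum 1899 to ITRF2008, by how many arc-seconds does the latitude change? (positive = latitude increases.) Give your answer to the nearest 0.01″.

Δφ = 5.85″

sin φ = 0.562936, cos φ = 0.826500, sin λ = 0.793805, cos λ = 0.608173.
North component: ΔN = −sin φ cos λ·ΔX − sin φ sin λ·ΔY + cos φ·ΔZ = −(0.562936)(0.608173)(301.3) − (0.562936)(0.793805)(-569.2) + (0.826500)(35.6) = 180.62 m.
1° of latitude spans 111200 m, so Δφ = 180.62 / 111200 × 3600 = 5.848″.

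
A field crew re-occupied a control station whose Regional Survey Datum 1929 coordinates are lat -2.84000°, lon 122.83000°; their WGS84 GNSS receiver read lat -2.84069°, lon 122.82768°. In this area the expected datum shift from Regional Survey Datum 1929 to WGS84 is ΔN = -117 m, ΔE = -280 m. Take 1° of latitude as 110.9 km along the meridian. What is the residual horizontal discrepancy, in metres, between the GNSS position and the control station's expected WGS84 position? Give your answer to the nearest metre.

Observed coordinate differences: Δφ = -0.00069°, Δλ = -0.00232°.
Converting to metres (1° lat = 110900 m, cos φ = 0.998772): observed ΔN = -76.5 m, observed ΔE = -257.0 m.
Subtracting the expected shift leaves a residual of -76.5 − (-117) = 40.5 m north and -257.0 − (-280) = 23.0 m east.
Residual distance = √(40.5² + 23.0²) = 46.6 m.

47 m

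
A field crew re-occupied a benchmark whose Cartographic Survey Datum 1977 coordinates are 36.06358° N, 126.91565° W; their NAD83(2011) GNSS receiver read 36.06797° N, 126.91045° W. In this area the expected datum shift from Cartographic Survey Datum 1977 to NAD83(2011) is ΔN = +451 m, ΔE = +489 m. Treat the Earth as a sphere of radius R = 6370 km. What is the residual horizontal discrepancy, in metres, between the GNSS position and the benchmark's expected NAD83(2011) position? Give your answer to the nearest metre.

Observed coordinate differences: Δφ = +0.00439°, Δλ = +0.00520°.
Converting to metres (1° lat = 111177 m, cos φ = 0.808364): observed ΔN = 488.1 m, observed ΔE = 467.3 m.
Subtracting the expected shift leaves a residual of 488.1 − (451) = 37.1 m north and 467.3 − (489) = -21.7 m east.
Residual distance = √(37.1² + (-21.7)²) = 42.9 m.

43 m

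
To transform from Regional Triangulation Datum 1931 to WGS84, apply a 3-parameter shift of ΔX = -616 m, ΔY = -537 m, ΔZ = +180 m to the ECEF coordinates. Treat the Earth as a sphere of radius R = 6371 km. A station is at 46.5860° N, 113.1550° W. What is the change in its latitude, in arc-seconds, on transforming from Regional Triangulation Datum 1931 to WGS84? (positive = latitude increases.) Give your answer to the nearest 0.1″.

Δφ = -13.3″

sin φ = 0.726407, cos φ = 0.687265, sin λ = -0.919444, cos λ = -0.393220.
North component: ΔN = −sin φ cos λ·ΔX − sin φ sin λ·ΔY + cos φ·ΔZ = −(0.726407)(-0.393220)(-616) − (0.726407)(-0.919444)(-537) + (0.687265)(180) = -410.90 m.
1° of latitude spans πR/180 = 111195 m, so Δφ = -410.90 / 111195 × 3600 = -13.303″.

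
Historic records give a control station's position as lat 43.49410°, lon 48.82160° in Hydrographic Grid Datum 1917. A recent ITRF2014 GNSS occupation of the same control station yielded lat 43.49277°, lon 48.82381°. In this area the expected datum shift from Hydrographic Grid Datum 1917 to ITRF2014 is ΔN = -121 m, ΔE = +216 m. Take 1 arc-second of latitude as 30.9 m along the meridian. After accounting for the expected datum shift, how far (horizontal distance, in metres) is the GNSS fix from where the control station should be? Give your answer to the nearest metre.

Observed coordinate differences: Δφ = -0.00133°, Δλ = +0.00221°.
Converting to metres (1° lat = 111240 m, cos φ = 0.725445): observed ΔN = -147.9 m, observed ΔE = 178.3 m.
Subtracting the expected shift leaves a residual of -147.9 − (-121) = -26.9 m north and 178.3 − (216) = -37.7 m east.
Residual distance = √((-26.9)² + (-37.7)²) = 46.3 m.

46 m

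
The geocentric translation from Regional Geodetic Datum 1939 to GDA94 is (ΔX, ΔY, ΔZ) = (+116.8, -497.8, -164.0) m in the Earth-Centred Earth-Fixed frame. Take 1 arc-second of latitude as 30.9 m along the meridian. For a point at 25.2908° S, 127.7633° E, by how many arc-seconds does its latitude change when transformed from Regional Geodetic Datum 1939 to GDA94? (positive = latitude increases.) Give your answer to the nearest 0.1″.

sin φ = -0.427213, cos φ = 0.904151, sin λ = 0.790547, cos λ = -0.612401.
North component: ΔN = −sin φ cos λ·ΔX − sin φ sin λ·ΔY + cos φ·ΔZ = −(-0.427213)(-0.612401)(116.8) − (-0.427213)(0.790547)(-497.8) + (0.904151)(-164.0) = -346.96 m.
1° of latitude spans 3600 × 30.90 = 111240 m, so Δφ = -346.96 / 111240 × 3600 = -11.229″.

Δφ = -11.2″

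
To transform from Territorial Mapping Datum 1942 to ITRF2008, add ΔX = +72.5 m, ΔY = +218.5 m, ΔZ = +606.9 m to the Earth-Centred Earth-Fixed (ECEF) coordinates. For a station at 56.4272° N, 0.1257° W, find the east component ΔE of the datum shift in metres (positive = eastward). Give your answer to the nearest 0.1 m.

At φ = 56.4272°, λ = -0.1257°: sin φ = 0.833184, cos φ = 0.552996, sin λ = -0.002194, cos λ = 0.999998.
ΔE = −sin λ·ΔX + cos λ·ΔY = −(-0.002194)·(72.5) + (0.999998)·(218.5) = 218.66 m.

ΔE = 218.7 m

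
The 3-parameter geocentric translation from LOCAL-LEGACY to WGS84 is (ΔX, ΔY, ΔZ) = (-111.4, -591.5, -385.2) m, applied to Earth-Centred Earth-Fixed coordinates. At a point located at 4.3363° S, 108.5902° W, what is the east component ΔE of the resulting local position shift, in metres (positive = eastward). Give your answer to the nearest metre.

The local east axis at (φ, λ) is (−sin λ, cos λ, 0), so ΔE = −sin(-108.5902°)·(-111.4) + cos(-108.5902°)·(-591.5) = 82.98 m.

ΔE = 83 m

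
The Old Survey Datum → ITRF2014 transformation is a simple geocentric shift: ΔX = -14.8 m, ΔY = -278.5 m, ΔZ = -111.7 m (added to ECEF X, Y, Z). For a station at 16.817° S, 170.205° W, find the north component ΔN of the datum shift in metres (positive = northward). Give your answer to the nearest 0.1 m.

ΔN = -89.0 m

At φ = -16.817°, λ = -170.205°: sin φ = -0.289316, cos φ = 0.957234, sin λ = -0.170124, cos λ = -0.985423.
ΔN = −sin φ cos λ·ΔX − sin φ sin λ·ΔY + cos φ·ΔZ = −(-0.289316)(-0.985423)(-14.8) − (-0.289316)(-0.170124)(-278.5) + (0.957234)(-111.7) = -89.00 m.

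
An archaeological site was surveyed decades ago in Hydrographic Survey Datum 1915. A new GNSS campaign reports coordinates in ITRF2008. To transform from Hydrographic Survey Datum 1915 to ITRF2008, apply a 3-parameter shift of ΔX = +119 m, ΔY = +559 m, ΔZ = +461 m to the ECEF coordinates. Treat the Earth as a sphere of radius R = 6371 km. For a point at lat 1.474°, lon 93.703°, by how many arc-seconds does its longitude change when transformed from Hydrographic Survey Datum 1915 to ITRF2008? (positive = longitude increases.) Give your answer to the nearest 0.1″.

Δλ = -5.0″

sin φ = 0.025723, cos φ = 0.999669, sin λ = 0.997912, cos λ = -0.064585.
East component: ΔE = −sin λ·ΔX + cos λ·ΔY = −(0.997912)(119) + (-0.064585)(559) = -154.85 m.
1° of latitude spans πR/180 = 111195 m; at latitude φ, 1° of longitude spans that × cos φ = 111158.1 m, so Δλ = -154.85 / 111158.1 × 3600 = -5.015″.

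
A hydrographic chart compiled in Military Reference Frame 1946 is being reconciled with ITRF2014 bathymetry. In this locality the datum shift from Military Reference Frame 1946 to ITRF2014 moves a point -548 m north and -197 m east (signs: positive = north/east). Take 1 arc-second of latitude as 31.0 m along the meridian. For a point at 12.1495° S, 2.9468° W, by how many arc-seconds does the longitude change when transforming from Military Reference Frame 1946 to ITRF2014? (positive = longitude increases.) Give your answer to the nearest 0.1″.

Δλ = -6.5″

At latitude -12.1495°, cos φ = 0.977602.
1″ of longitude at this latitude = 31.00 × cos φ = 30.3057 m, so Δλ = -197.0 / 30.3057 = -6.500″.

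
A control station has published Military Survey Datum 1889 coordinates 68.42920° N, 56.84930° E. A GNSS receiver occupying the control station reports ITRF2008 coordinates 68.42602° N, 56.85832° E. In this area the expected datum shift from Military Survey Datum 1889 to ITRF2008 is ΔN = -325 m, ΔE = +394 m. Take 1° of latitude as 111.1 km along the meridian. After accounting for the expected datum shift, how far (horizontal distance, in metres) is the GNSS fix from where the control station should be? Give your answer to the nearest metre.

38 m

Observed coordinate differences: Δφ = -0.00318°, Δλ = +0.00902°.
Converting to metres (1° lat = 111100 m, cos φ = 0.367651): observed ΔN = -353.3 m, observed ΔE = 368.4 m.
Subtracting the expected shift leaves a residual of -353.3 − (-325) = -28.3 m north and 368.4 − (394) = -25.6 m east.
Residual distance = √((-28.3)² + (-25.6)²) = 38.1 m.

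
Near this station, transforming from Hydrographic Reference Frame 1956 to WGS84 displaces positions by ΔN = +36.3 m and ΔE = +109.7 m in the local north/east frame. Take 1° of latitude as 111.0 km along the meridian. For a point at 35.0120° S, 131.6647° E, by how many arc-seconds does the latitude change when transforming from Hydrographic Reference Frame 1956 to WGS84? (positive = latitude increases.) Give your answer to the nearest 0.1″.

1° of latitude = 111.0 km, so Δφ = 36.3 / 111000 = 0.0003270° = 1.177″.

Δφ = 1.2″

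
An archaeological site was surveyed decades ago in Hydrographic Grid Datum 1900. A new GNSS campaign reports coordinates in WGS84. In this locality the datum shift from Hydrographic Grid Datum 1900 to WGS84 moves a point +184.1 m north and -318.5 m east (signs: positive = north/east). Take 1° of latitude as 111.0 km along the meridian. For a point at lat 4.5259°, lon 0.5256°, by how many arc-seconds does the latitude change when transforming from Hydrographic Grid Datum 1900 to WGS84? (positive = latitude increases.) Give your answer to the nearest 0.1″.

1° of latitude = 111.0 km, so Δφ = 184.1 / 111000 = 0.0016586° = 5.971″.

Δφ = 6.0″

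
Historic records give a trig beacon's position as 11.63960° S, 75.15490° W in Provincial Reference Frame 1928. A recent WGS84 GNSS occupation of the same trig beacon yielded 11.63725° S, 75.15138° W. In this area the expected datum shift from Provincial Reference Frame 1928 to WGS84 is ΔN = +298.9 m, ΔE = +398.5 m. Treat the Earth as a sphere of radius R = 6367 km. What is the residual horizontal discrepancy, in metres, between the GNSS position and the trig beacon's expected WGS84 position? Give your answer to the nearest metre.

Observed coordinate differences: Δφ = +0.00235°, Δλ = +0.00352°.
Converting to metres (1° lat = 111125 m, cos φ = 0.979436): observed ΔN = 261.1 m, observed ΔE = 383.1 m.
Subtracting the expected shift leaves a residual of 261.1 − (298.9) = -37.8 m north and 383.1 − (398.5) = -15.4 m east.
Residual distance = √((-37.8)² + (-15.4)²) = 40.8 m.

41 m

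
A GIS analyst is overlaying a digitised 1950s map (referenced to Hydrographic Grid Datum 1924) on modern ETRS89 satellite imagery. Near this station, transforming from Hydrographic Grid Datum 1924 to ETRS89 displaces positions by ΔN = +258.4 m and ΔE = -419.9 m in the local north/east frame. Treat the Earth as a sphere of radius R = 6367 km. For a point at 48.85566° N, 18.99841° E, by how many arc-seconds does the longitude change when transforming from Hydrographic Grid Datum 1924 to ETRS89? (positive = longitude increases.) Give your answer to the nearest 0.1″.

Δλ = -20.7″

At latitude 48.85566°, cos φ = 0.657958.
One radian of longitude at latitude φ spans R cos φ, so Δλ = ΔE / (R cos φ) = -419.9 / (6367000 × 0.657958) = -1.0023e-04 rad = -20.675″.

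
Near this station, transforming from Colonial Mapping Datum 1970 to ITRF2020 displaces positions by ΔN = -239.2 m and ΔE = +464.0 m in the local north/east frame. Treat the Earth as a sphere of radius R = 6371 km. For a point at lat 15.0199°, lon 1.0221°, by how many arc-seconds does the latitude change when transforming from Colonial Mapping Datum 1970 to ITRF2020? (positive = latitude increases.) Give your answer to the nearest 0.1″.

On a sphere of radius R, 1 rad of latitude = R, so Δφ = ΔN / R = -239.2 / 6371000 = -3.7545e-05 rad = -7.744″.

Δφ = -7.7″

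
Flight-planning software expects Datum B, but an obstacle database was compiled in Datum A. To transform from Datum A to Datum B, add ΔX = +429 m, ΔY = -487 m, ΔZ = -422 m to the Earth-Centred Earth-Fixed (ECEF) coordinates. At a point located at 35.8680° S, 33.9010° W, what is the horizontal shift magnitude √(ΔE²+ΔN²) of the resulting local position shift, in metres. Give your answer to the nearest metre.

167 m

At φ = -35.8680°, λ = -33.9010°: sin φ = -0.585920, cos φ = 0.810369, sin λ = -0.557760, cos λ = 0.830003.
ΔE = −sin λ·ΔX + cos λ·ΔY = −(-0.557760)·(429) + (0.830003)·(-487) = -164.93 m.
ΔN = −sin φ cos λ·ΔX − sin φ sin λ·ΔY + cos φ·ΔZ = −(-0.585920)(0.830003)(429) − (-0.585920)(-0.557760)(-487) + (0.810369)(-422) = 25.81 m.
Horizontal magnitude = √(ΔE² + ΔN²) = √((-164.93)² + 25.81²) = 166.94 m.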